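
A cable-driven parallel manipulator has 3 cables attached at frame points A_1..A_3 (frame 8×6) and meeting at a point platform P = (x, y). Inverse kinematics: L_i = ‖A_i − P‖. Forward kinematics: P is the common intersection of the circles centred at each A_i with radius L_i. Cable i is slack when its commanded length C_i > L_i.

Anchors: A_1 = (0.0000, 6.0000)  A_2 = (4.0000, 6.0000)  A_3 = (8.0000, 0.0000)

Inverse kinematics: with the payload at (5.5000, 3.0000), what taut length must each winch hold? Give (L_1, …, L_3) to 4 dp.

L_1: Δ = A_1−P = (-5.5000, 3.0000) → ‖Δ‖ = √39.2500 = 6.2650
L_2: Δ = A_2−P = (-1.5000, 3.0000) → ‖Δ‖ = √11.2500 = 3.3541
L_3: Δ = A_3−P = (2.5000, -3.0000) → ‖Δ‖ = √15.2500 = 3.9051

(6.2650, 3.3541, 3.9051)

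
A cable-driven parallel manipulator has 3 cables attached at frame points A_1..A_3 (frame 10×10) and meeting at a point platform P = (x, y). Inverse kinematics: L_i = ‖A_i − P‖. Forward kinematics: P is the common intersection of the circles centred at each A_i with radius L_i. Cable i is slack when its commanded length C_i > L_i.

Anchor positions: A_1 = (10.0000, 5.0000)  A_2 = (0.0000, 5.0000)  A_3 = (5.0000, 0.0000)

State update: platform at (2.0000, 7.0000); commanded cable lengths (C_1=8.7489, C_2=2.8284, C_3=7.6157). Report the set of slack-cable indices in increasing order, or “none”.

i=1: geometric 8.2462 vs commanded 8.7489 ⇒ slack
i=2: geometric 2.8284 vs commanded 2.8284 ⇒ taut
i=3: geometric 7.6158 vs commanded 7.6157 ⇒ taut

1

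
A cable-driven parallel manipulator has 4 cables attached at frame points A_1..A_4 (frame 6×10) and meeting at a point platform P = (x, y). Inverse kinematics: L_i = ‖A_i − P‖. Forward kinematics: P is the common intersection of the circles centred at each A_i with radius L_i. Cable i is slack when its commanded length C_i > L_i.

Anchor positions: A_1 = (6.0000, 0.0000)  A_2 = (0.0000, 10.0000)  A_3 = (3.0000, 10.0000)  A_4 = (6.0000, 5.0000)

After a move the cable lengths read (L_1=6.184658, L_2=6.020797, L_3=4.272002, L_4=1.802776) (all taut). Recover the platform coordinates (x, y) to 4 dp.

(4.5000, 6.0000)

expand ‖A_i−P‖²=L_i² and subtract eq 1 (k_i ≔ ‖A_i‖²−L_i²)
k_1 = 36.0000+0.0000−38.2500 = -2.2500
eq1−eq2 → [12.0000  -20.0000]·P = -66.0000
eq1−eq3 → [6.0000  -20.0000]·P = -93.0000
eq1−eq4 → [0.0000  -10.0000]·P = -60.0000
2×2 solve → P = (4.5000, 6.0000)
check cable 4: ‖A_4−P‖² = 3.2500 ≈ L_4² = 3.2500 ✓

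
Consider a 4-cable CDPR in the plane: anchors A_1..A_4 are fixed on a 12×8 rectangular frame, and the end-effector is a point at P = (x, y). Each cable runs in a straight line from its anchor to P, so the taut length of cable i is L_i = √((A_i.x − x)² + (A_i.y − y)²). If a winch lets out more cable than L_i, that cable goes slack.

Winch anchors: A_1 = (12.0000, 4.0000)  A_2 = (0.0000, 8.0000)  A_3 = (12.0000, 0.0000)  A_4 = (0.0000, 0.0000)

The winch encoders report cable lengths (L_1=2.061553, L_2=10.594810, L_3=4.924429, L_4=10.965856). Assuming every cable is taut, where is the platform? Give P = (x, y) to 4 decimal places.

circle eqns → linear via eq_j − eq_1; set c_j = A_j·A_j − L_j²
c_1 = 144.0000+16.0000−4.2500 = 155.7500
24.0000·x − 8.0000·y = c_1−c_2 = 204.0000
0.0000·x + 8.0000·y = c_1−c_3 = 36.0000
24.0000·x + 8.0000·y = c_1−c_4 = 276.0000
solve first two rows → x=10.0000, y=4.5000
check cable 4: ‖A_4−P‖² = 120.2500 ≈ L_4² = 120.2500 ✓

(10.0000, 4.5000)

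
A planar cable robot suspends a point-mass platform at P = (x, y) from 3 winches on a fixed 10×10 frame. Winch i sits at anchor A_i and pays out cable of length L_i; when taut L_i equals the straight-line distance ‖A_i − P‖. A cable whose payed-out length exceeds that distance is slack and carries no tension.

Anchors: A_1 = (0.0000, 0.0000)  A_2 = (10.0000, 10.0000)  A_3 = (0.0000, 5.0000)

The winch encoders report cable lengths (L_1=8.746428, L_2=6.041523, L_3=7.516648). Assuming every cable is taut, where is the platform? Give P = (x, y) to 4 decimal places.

(7.5000, 4.5000)

circle eqns → linear via eq_j − eq_1; set q_j = A_j·A_j − L_j²
q_1 = 0.0000+0.0000−76.5000 = -76.5000
-20.0000·x − 20.0000·y = q_1−q_2 = -240.0000
0.0000·x − 10.0000·y = q_1−q_3 = -45.0000
solve first two rows → x=7.5000, y=4.5000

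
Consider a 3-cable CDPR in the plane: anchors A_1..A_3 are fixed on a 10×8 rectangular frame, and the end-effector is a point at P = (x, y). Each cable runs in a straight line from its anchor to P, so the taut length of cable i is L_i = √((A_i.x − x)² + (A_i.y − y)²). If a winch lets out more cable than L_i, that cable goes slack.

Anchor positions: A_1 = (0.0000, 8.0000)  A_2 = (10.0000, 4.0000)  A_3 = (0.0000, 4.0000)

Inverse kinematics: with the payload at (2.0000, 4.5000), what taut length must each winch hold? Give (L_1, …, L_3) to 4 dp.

(4.0311, 8.0156, 2.0616)

cable 1: Δx=-2.0000, Δy=3.5000; L_1 = √(Δx²+Δy²) = 4.0311
cable 2: Δx=8.0000, Δy=-0.5000; L_2 = √(Δx²+Δy²) = 8.0156
cable 3: Δx=-2.0000, Δy=-0.5000; L_3 = √(Δx²+Δy²) = 2.0616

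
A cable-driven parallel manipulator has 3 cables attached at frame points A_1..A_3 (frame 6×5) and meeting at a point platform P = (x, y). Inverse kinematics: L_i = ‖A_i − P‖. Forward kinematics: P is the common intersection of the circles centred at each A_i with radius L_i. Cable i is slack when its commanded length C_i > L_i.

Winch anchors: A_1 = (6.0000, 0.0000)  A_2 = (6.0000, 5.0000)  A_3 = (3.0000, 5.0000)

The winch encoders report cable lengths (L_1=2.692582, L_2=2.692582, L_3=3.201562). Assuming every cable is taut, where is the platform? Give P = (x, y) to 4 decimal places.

expand ‖A_i−P‖²=L_i² and subtract eq 1 (c_i ≔ ‖A_i‖²−L_i²)
c_1 = 36.0000+0.0000−7.2500 = 28.7500
eq1−eq2 → [0.0000  -10.0000]·P = -25.0000
eq1−eq3 → [6.0000  -10.0000]·P = 5.0000
2×2 solve → P = (5.0000, 2.5000)

(5.0000, 2.5000)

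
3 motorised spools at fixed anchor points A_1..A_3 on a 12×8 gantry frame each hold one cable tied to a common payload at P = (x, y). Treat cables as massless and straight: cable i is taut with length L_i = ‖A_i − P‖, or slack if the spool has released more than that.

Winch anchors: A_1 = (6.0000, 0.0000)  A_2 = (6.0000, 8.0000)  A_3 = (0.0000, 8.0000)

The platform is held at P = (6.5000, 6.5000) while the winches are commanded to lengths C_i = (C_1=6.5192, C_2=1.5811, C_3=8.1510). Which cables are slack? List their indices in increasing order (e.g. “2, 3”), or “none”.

3

cable 1: L_1 = ‖A_1−P‖ = 6.5192;  C_1 = 6.5192 → taut
cable 2: L_2 = ‖A_2−P‖ = 1.5811;  C_2 = 1.5811 → taut
cable 3: L_3 = ‖A_3−P‖ = 6.6708;  C_3 = 8.1510 → slack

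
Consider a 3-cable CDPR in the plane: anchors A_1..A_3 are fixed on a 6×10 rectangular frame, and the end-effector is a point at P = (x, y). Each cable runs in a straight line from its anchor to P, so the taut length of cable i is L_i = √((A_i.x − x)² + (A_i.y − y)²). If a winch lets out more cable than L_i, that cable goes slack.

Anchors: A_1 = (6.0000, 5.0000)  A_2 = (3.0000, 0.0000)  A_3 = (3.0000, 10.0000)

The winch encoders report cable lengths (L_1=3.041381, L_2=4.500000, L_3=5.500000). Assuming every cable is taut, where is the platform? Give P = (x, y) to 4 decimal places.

(3.0000, 4.5000)

expand ‖A_i−P‖²=L_i² and subtract eq 1 (k_i ≔ ‖A_i‖²−L_i²)
k_1 = 36.0000+25.0000−9.2500 = 51.7500
eq1−eq2 → [6.0000  10.0000]·P = 63.0000
eq1−eq3 → [6.0000  -10.0000]·P = -27.0000
2×2 solve → P = (3.0000, 4.5000)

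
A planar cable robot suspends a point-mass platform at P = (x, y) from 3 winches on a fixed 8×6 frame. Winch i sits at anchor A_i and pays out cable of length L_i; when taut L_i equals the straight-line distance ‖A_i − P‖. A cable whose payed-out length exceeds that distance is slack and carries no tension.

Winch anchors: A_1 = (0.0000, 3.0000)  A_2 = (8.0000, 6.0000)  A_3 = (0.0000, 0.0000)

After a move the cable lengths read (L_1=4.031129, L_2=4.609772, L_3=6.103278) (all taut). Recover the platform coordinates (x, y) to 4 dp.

(3.5000, 5.0000)

each cable: (A_i−P)·(A_i−P) = L_i²; let c_i = ‖A_i‖²−L_i²
c_1 = 0.0000+9.0000−16.2500 = -7.2500
row 1: -16.0000x − 6.0000y = -86.0000  (c_2=78.7500)
row 2: 0.0000x + 6.0000y = 30.0000  (c_3=-37.2500)
Cramer on rows 1–2 → x = 3.5000, y = 5.0000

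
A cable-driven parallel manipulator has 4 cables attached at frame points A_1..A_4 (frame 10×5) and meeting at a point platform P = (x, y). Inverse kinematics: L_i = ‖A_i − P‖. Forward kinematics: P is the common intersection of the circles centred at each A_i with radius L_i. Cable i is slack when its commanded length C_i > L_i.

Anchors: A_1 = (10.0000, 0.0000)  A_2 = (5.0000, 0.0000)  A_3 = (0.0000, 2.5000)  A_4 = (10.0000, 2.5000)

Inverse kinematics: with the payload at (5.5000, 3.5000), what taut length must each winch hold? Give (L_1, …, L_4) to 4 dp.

(5.7009, 3.5355, 5.5902, 4.6098)

L_1 = √((10.0000−5.5000)² + (0.0000−3.5000)²) = 5.7009
L_2 = √((5.0000−5.5000)² + (0.0000−3.5000)²) = 3.5355
L_3 = √((0.0000−5.5000)² + (2.5000−3.5000)²) = 5.5902
L_4 = √((10.0000−5.5000)² + (2.5000−3.5000)²) = 4.6098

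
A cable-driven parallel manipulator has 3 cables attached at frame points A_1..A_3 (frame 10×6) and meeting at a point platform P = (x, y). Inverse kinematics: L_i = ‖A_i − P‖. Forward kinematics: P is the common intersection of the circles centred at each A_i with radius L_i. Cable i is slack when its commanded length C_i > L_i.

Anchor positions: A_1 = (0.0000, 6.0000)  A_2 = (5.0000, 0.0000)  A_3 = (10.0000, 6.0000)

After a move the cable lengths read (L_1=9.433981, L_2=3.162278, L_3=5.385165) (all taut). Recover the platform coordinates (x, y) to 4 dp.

circle eqns → linear via eq_j − eq_1; set q_j = A_j·A_j − L_j²
q_1 = 0.0000+36.0000−89.0000 = -53.0000
-10.0000·x + 12.0000·y = q_1−q_2 = -68.0000
-20.0000·x + 0.0000·y = q_1−q_3 = -160.0000
solve first two rows → x=8.0000, y=1.0000

(8.0000, 1.0000)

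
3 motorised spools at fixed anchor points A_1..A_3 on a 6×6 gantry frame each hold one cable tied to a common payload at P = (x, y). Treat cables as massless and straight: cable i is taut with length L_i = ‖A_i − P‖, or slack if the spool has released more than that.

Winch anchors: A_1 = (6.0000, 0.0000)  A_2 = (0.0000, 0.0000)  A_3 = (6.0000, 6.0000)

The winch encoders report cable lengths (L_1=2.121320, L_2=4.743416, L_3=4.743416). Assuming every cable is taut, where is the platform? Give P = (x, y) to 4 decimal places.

each cable: (A_i−P)·(A_i−P) = L_i²; let q_i = ‖A_i‖²−L_i²
q_1 = 36.0000+0.0000−4.5000 = 31.5000
row 1: 12.0000x + 0.0000y = 54.0000  (q_2=-22.5000)
row 2: 0.0000x − 12.0000y = -18.0000  (q_3=49.5000)
Cramer on rows 1–2 → x = 4.5000, y = 1.5000

(4.5000, 1.5000)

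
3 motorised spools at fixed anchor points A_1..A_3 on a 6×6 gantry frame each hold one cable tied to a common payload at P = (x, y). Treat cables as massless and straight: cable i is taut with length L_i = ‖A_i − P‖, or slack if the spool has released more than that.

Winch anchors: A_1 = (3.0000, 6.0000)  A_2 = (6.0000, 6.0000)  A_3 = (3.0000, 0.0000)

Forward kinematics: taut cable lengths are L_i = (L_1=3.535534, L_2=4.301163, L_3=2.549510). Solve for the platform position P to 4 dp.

each cable: (A_i−P)·(A_i−P) = L_i²; let c_i = ‖A_i‖²−L_i²
c_1 = 9.0000+36.0000−12.5000 = 32.5000
row 1: -6.0000x + 0.0000y = -21.0000  (c_2=53.5000)
row 2: 0.0000x + 12.0000y = 30.0000  (c_3=2.5000)
Cramer on rows 1–2 → x = 3.5000, y = 2.5000

(3.5000, 2.5000)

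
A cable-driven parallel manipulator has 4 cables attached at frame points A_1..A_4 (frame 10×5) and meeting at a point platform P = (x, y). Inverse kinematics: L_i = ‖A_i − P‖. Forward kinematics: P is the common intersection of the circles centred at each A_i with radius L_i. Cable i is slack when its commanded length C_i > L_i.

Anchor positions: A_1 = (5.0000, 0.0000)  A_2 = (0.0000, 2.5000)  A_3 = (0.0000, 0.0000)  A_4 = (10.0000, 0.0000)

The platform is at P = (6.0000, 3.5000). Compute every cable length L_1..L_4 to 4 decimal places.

cable 1: Δx=-1.0000, Δy=-3.5000; L_1 = √(Δx²+Δy²) = 3.6401
cable 2: Δx=-6.0000, Δy=-1.0000; L_2 = √(Δx²+Δy²) = 6.0828
cable 3: Δx=-6.0000, Δy=-3.5000; L_3 = √(Δx²+Δy²) = 6.9462
cable 4: Δx=4.0000, Δy=-3.5000; L_4 = √(Δx²+Δy²) = 5.3151

(3.6401, 6.0828, 6.9462, 5.3151)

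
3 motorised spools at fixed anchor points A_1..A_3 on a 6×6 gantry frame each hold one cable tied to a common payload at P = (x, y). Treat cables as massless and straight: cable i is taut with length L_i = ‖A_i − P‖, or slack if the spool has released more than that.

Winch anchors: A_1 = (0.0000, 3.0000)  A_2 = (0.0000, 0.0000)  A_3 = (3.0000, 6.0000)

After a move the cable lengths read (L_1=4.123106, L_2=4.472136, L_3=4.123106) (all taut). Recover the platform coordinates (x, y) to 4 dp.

circle eqns → linear via eq_j − eq_1; set q_j = A_j·A_j − L_j²
q_1 = 0.0000+9.0000−17.0000 = -8.0000
0.0000·x + 6.0000·y = q_1−q_2 = 12.0000
-6.0000·x − 6.0000·y = q_1−q_3 = -36.0000
solve first two rows → x=4.0000, y=2.0000

(4.0000, 2.0000)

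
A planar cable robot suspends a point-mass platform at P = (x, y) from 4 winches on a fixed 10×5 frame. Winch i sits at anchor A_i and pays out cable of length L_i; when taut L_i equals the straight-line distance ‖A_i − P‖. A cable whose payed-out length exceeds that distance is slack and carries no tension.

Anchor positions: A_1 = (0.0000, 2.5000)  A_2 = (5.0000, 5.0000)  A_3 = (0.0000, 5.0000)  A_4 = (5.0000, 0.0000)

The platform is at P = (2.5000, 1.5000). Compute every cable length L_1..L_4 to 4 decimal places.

L_1 = √((0.0000−2.5000)² + (2.5000−1.5000)²) = 2.6926
L_2 = √((5.0000−2.5000)² + (5.0000−1.5000)²) = 4.3012
L_3 = √((0.0000−2.5000)² + (5.0000−1.5000)²) = 4.3012
L_4 = √((5.0000−2.5000)² + (0.0000−1.5000)²) = 2.9155

(2.6926, 4.3012, 4.3012, 2.9155)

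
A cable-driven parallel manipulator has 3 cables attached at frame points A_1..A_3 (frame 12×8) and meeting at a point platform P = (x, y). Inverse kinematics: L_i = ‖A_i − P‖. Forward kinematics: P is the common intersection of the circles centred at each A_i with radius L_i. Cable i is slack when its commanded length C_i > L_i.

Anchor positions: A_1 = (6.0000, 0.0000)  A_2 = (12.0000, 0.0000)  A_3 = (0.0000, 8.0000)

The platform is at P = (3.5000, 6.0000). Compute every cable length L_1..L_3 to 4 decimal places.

(6.5000, 10.4043, 4.0311)

cable 1: Δx=2.5000, Δy=-6.0000; L_1 = √(Δx²+Δy²) = 6.5000
cable 2: Δx=8.5000, Δy=-6.0000; L_2 = √(Δx²+Δy²) = 10.4043
cable 3: Δx=-3.5000, Δy=2.0000; L_3 = √(Δx²+Δy²) = 4.0311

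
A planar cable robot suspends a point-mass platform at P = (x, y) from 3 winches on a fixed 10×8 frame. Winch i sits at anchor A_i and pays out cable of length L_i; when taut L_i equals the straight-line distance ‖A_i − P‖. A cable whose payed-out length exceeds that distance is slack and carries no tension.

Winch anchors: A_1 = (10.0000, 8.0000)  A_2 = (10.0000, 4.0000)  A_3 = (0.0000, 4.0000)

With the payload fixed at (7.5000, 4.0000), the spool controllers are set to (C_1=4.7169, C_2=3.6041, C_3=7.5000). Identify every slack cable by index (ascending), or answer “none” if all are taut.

2

cable 1: √((2.5000)²+(4.0000)²)=4.7170, C_1=4.7169: taut
cable 2: √((2.5000)²+(0.0000)²)=2.5000, C_2=3.6041: slack
cable 3: √((-7.5000)²+(0.0000)²)=7.5000, C_3=7.5000: taut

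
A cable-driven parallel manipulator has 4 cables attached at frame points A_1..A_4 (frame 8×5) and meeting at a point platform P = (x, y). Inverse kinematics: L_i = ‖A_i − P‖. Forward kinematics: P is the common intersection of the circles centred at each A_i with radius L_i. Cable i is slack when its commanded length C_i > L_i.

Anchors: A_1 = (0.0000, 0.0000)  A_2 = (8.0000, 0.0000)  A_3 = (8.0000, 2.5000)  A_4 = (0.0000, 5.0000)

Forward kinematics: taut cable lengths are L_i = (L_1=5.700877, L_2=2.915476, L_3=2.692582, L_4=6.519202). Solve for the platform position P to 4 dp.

(5.5000, 1.5000)

expand ‖A_i−P‖²=L_i² and subtract eq 1 (c_i ≔ ‖A_i‖²−L_i²)
c_1 = 0.0000+0.0000−32.5000 = -32.5000
eq1−eq2 → [-16.0000  0.0000]·P = -88.0000
eq1−eq3 → [-16.0000  -5.0000]·P = -95.5000
eq1−eq4 → [0.0000  -10.0000]·P = -15.0000
2×2 solve → P = (5.5000, 1.5000)
check cable 4: ‖A_4−P‖² = 42.5000 ≈ L_4² = 42.5000 ✓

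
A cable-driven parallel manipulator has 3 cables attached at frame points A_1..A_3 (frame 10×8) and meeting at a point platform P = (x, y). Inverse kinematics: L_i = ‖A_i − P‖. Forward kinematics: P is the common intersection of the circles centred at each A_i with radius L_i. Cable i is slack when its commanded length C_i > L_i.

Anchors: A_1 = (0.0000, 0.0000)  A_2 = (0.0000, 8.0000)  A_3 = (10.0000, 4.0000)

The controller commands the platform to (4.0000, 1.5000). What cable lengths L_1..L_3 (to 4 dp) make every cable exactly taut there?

(4.2720, 7.6322, 6.5000)

cable 1: Δx=-4.0000, Δy=-1.5000; L_1 = √(Δx²+Δy²) = 4.2720
cable 2: Δx=-4.0000, Δy=6.5000; L_2 = √(Δx²+Δy²) = 7.6322
cable 3: Δx=6.0000, Δy=2.5000; L_3 = √(Δx²+Δy²) = 6.5000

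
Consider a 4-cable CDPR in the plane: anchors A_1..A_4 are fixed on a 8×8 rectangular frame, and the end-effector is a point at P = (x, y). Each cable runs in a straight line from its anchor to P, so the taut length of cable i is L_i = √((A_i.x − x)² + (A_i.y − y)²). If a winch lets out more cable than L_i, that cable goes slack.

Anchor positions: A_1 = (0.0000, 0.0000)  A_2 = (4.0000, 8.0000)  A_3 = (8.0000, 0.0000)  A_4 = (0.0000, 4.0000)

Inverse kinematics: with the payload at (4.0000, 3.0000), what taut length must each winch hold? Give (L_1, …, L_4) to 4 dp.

(5.0000, 5.0000, 5.0000, 4.1231)

cable 1: Δx=-4.0000, Δy=-3.0000; L_1 = √(Δx²+Δy²) = 5.0000
cable 2: Δx=0.0000, Δy=5.0000; L_2 = √(Δx²+Δy²) = 5.0000
cable 3: Δx=4.0000, Δy=-3.0000; L_3 = √(Δx²+Δy²) = 5.0000
cable 4: Δx=-4.0000, Δy=1.0000; L_4 = √(Δx²+Δy²) = 4.1231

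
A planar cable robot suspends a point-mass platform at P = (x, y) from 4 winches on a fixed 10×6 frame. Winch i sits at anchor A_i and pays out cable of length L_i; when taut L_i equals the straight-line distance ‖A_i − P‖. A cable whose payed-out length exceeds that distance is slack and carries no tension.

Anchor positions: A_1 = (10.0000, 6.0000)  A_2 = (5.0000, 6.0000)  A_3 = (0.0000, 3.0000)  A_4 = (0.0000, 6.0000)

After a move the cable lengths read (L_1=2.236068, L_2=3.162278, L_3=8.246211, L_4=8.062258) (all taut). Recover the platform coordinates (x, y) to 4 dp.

each cable: (A_i−P)·(A_i−P) = L_i²; let k_i = ‖A_i‖²−L_i²
k_1 = 100.0000+36.0000−5.0000 = 131.0000
row 1: 10.0000x + 0.0000y = 80.0000  (k_2=51.0000)
row 2: 20.0000x + 6.0000y = 190.0000  (k_3=-59.0000)
row 3: 20.0000x + 0.0000y = 160.0000  (k_4=-29.0000)
Cramer on rows 1–2 → x = 8.0000, y = 5.0000
check cable 4: ‖A_4−P‖² = 65.0000 ≈ L_4² = 65.0000 ✓

(8.0000, 5.0000)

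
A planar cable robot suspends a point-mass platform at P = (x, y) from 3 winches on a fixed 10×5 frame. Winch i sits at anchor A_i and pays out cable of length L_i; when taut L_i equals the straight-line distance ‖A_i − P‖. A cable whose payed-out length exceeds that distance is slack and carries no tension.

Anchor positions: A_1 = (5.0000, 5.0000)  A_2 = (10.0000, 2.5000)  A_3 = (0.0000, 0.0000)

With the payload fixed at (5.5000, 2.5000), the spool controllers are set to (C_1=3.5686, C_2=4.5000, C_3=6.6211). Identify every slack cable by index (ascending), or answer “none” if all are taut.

1, 3

cable 1: L_1 = ‖A_1−P‖ = 2.5495;  C_1 = 3.5686 → slack
cable 2: L_2 = ‖A_2−P‖ = 4.5000;  C_2 = 4.5000 → taut
cable 3: L_3 = ‖A_3−P‖ = 6.0415;  C_3 = 6.6211 → slack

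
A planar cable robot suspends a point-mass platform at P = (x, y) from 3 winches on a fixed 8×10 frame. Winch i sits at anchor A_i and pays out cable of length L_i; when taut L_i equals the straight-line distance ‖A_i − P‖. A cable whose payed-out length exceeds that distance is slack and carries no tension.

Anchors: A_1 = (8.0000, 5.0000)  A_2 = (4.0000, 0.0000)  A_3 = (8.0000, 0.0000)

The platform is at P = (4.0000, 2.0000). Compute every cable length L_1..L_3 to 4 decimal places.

(5.0000, 2.0000, 4.4721)

L_1: Δ = A_1−P = (4.0000, 3.0000) → ‖Δ‖ = √25.0000 = 5.0000
L_2: Δ = A_2−P = (0.0000, -2.0000) → ‖Δ‖ = √4.0000 = 2.0000
L_3: Δ = A_3−P = (4.0000, -2.0000) → ‖Δ‖ = √20.0000 = 4.4721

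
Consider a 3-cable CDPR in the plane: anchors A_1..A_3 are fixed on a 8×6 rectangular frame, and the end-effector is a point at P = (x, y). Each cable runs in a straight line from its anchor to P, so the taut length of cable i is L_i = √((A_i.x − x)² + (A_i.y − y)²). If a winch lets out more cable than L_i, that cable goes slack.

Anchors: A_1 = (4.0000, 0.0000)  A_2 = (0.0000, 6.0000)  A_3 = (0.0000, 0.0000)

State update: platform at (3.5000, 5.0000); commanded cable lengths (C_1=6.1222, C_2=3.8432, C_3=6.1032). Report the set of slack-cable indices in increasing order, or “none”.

1, 2

i=1: geometric 5.0249 vs commanded 6.1222 ⇒ slack
i=2: geometric 3.6401 vs commanded 3.8432 ⇒ slack
i=3: geometric 6.1033 vs commanded 6.1032 ⇒ taut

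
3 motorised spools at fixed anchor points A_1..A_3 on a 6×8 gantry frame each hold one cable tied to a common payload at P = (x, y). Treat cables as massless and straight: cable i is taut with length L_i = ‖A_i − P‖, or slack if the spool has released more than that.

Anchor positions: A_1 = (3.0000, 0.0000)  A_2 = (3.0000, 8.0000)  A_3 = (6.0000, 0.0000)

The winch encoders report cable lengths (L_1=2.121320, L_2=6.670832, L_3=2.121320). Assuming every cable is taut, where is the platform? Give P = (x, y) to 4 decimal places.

(4.5000, 1.5000)

expand ‖A_i−P‖²=L_i² and subtract eq 1 (q_i ≔ ‖A_i‖²−L_i²)
q_1 = 9.0000+0.0000−4.5000 = 4.5000
eq1−eq2 → [0.0000  -16.0000]·P = -24.0000
eq1−eq3 → [-6.0000  0.0000]·P = -27.0000
2×2 solve → P = (4.5000, 1.5000)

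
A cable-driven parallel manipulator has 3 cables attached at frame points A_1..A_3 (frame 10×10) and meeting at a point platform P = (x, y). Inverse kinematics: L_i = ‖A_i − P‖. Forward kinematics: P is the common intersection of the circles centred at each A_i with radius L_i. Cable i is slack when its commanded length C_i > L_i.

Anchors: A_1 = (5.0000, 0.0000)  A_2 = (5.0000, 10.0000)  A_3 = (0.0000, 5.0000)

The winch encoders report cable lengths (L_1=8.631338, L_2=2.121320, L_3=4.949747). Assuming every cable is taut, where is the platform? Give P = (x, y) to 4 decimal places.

(3.5000, 8.5000)

circle eqns → linear via eq_j − eq_1; set c_j = A_j·A_j − L_j²
c_1 = 25.0000+0.0000−74.5000 = -49.5000
0.0000·x − 20.0000·y = c_1−c_2 = -170.0000
10.0000·x − 10.0000·y = c_1−c_3 = -50.0000
solve first two rows → x=3.5000, y=8.5000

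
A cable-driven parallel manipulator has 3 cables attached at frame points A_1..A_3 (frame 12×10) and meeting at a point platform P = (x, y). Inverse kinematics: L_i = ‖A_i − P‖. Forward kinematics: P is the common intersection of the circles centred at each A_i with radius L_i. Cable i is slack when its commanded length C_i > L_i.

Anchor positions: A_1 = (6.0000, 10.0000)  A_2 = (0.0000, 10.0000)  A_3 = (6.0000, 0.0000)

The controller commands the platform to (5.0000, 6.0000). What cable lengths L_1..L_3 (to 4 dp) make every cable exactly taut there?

(4.1231, 6.4031, 6.0828)

L_1 = √((6.0000−5.0000)² + (10.0000−6.0000)²) = 4.1231
L_2 = √((0.0000−5.0000)² + (10.0000−6.0000)²) = 6.4031
L_3 = √((6.0000−5.0000)² + (0.0000−6.0000)²) = 6.0828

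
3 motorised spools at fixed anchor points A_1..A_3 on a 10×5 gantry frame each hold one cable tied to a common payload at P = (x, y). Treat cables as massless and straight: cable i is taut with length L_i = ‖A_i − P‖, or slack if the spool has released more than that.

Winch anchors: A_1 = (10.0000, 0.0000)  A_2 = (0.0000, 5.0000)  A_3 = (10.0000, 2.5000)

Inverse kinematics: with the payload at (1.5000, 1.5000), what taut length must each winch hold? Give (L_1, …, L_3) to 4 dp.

(8.6313, 3.8079, 8.5586)

L_1: Δ = A_1−P = (8.5000, -1.5000) → ‖Δ‖ = √74.5000 = 8.6313
L_2: Δ = A_2−P = (-1.5000, 3.5000) → ‖Δ‖ = √14.5000 = 3.8079
L_3: Δ = A_3−P = (8.5000, 1.0000) → ‖Δ‖ = √73.2500 = 8.5586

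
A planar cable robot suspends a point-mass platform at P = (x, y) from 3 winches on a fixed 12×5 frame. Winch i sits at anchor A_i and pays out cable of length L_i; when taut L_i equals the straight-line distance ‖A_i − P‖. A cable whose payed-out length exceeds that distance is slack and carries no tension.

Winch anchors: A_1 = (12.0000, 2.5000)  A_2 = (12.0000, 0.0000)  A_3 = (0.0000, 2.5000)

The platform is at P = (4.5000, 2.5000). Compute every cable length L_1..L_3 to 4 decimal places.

(7.5000, 7.9057, 4.5000)

L_1: Δ = A_1−P = (7.5000, 0.0000) → ‖Δ‖ = √56.2500 = 7.5000
L_2: Δ = A_2−P = (7.5000, -2.5000) → ‖Δ‖ = √62.5000 = 7.9057
L_3: Δ = A_3−P = (-4.5000, 0.0000) → ‖Δ‖ = √20.2500 = 4.5000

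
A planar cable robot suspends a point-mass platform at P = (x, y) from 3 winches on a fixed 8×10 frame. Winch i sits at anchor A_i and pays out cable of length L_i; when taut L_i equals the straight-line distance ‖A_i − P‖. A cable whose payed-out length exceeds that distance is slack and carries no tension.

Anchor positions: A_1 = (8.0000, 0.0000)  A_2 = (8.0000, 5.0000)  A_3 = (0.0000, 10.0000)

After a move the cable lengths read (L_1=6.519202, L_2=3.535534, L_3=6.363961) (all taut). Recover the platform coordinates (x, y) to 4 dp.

(4.5000, 5.5000)

expand ‖A_i−P‖²=L_i² and subtract eq 1 (k_i ≔ ‖A_i‖²−L_i²)
k_1 = 64.0000+0.0000−42.5000 = 21.5000
eq1−eq2 → [0.0000  -10.0000]·P = -55.0000
eq1−eq3 → [16.0000  -20.0000]·P = -38.0000
2×2 solve → P = (4.5000, 5.5000)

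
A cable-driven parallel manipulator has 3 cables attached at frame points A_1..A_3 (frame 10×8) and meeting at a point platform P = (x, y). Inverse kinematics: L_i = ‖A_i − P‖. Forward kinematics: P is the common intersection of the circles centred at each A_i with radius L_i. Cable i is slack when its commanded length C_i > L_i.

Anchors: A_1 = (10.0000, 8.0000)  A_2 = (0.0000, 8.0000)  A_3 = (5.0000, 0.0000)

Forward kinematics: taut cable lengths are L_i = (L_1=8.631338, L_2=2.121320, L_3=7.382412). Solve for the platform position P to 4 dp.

circle eqns → linear via eq_j − eq_1; set k_j = A_j·A_j − L_j²
k_1 = 100.0000+64.0000−74.5000 = 89.5000
20.0000·x + 0.0000·y = k_1−k_2 = 30.0000
10.0000·x + 16.0000·y = k_1−k_3 = 119.0000
solve first two rows → x=1.5000, y=6.5000

(1.5000, 6.5000)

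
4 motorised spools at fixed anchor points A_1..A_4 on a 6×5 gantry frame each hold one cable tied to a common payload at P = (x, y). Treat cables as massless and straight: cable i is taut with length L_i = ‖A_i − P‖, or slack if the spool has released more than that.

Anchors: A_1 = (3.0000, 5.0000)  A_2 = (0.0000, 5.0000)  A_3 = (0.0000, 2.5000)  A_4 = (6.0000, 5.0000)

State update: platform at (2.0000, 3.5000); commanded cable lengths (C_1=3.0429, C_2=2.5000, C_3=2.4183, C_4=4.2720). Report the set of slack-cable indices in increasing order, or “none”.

1, 3

cable 1: L_1 = ‖A_1−P‖ = 1.8028;  C_1 = 3.0429 → slack
cable 2: L_2 = ‖A_2−P‖ = 2.5000;  C_2 = 2.5000 → taut
cable 3: L_3 = ‖A_3−P‖ = 2.2361;  C_3 = 2.4183 → slack
cable 4: L_4 = ‖A_4−P‖ = 4.2720;  C_4 = 4.2720 → taut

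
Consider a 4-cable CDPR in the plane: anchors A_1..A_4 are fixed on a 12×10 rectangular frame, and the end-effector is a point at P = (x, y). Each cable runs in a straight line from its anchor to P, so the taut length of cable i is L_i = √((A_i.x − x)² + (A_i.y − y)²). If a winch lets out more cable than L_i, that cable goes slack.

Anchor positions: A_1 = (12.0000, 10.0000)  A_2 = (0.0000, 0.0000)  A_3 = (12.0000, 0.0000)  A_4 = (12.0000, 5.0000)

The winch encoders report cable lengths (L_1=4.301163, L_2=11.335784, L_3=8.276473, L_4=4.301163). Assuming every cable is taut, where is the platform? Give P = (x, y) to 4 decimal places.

circle eqns → linear via eq_j − eq_1; set q_j = A_j·A_j − L_j²
q_1 = 144.0000+100.0000−18.5000 = 225.5000
24.0000·x + 20.0000·y = q_1−q_2 = 354.0000
0.0000·x + 20.0000·y = q_1−q_3 = 150.0000
0.0000·x + 10.0000·y = q_1−q_4 = 75.0000
solve first two rows → x=8.5000, y=7.5000
check cable 4: ‖A_4−P‖² = 18.5000 ≈ L_4² = 18.5000 ✓

(8.5000, 7.5000)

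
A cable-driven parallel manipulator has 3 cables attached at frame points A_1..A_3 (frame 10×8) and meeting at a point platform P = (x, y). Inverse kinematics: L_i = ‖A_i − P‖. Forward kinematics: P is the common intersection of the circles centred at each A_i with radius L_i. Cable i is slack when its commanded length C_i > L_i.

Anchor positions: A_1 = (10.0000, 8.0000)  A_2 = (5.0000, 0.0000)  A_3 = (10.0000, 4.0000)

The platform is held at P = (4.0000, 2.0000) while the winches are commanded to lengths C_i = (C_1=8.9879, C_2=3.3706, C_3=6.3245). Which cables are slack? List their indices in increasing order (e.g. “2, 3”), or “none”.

cable 1: √((6.0000)²+(6.0000)²)=8.4853, C_1=8.9879: slack
cable 2: √((1.0000)²+(-2.0000)²)=2.2361, C_2=3.3706: slack
cable 3: √((6.0000)²+(2.0000)²)=6.3246, C_3=6.3245: taut

1, 2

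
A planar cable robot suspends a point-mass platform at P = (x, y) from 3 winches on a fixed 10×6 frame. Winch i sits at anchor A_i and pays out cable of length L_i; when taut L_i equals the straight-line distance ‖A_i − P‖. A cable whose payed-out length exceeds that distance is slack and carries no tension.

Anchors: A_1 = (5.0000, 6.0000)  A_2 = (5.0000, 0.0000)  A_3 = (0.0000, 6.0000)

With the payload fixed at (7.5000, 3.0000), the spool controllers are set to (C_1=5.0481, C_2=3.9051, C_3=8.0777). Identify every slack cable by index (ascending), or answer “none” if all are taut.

cable 1: L_1 = ‖A_1−P‖ = 3.9051;  C_1 = 5.0481 → slack
cable 2: L_2 = ‖A_2−P‖ = 3.9051;  C_2 = 3.9051 → taut
cable 3: L_3 = ‖A_3−P‖ = 8.0777;  C_3 = 8.0777 → taut

1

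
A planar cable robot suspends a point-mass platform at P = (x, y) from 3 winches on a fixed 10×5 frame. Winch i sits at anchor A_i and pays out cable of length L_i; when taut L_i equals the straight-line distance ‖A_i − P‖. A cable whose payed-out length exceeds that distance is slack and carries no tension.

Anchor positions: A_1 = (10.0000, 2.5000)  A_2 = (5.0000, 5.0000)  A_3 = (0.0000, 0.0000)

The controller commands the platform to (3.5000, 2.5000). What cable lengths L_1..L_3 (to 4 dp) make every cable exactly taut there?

L_1: Δ = A_1−P = (6.5000, 0.0000) → ‖Δ‖ = √42.2500 = 6.5000
L_2: Δ = A_2−P = (1.5000, 2.5000) → ‖Δ‖ = √8.5000 = 2.9155
L_3: Δ = A_3−P = (-3.5000, -2.5000) → ‖Δ‖ = √18.5000 = 4.3012

(6.5000, 2.9155, 4.3012)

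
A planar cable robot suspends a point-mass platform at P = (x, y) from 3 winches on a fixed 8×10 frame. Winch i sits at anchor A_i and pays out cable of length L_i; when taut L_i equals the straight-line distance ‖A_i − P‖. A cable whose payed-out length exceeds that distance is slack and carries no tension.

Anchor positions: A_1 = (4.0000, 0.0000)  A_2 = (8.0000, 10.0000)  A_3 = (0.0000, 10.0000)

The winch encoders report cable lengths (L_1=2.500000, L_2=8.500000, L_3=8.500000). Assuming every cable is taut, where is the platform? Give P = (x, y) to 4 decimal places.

circle eqns → linear via eq_j − eq_1; set k_j = A_j·A_j − L_j²
k_1 = 16.0000+0.0000−6.2500 = 9.7500
-8.0000·x − 20.0000·y = k_1−k_2 = -82.0000
8.0000·x − 20.0000·y = k_1−k_3 = -18.0000
solve first two rows → x=4.0000, y=2.5000

(4.0000, 2.5000)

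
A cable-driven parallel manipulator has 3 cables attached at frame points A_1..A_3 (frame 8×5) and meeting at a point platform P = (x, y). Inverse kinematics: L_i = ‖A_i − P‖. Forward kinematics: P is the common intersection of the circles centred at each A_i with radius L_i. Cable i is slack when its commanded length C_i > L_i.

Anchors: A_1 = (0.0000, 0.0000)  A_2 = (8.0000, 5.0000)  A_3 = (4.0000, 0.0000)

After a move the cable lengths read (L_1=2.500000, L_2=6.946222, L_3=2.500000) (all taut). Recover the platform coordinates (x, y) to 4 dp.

(2.0000, 1.5000)

circle eqns → linear via eq_j − eq_1; set k_j = A_j·A_j − L_j²
k_1 = 0.0000+0.0000−6.2500 = -6.2500
-16.0000·x − 10.0000·y = k_1−k_2 = -47.0000
-8.0000·x + 0.0000·y = k_1−k_3 = -16.0000
solve first two rows → x=2.0000, y=1.5000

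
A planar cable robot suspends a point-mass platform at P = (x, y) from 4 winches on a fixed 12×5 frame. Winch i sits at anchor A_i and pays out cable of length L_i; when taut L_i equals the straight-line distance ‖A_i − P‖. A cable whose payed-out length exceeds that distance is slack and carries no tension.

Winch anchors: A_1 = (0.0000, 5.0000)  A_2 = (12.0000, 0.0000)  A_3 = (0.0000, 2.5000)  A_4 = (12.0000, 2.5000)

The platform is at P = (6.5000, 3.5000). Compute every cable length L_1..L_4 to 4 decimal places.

(6.6708, 6.5192, 6.5765, 5.5902)

cable 1: Δx=-6.5000, Δy=1.5000; L_1 = √(Δx²+Δy²) = 6.6708
cable 2: Δx=5.5000, Δy=-3.5000; L_2 = √(Δx²+Δy²) = 6.5192
cable 3: Δx=-6.5000, Δy=-1.0000; L_3 = √(Δx²+Δy²) = 6.5765
cable 4: Δx=5.5000, Δy=-1.0000; L_4 = √(Δx²+Δy²) = 5.5902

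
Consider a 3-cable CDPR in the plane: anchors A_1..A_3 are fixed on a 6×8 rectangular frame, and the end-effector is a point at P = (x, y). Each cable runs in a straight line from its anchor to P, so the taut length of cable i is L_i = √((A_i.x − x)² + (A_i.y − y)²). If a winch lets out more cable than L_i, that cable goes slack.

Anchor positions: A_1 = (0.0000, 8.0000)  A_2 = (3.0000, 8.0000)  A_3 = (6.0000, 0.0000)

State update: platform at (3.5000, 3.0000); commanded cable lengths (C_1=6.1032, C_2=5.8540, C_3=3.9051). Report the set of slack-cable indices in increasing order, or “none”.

2

cable 1: L_1 = ‖A_1−P‖ = 6.1033;  C_1 = 6.1032 → taut
cable 2: L_2 = ‖A_2−P‖ = 5.0249;  C_2 = 5.8540 → slack
cable 3: L_3 = ‖A_3−P‖ = 3.9051;  C_3 = 3.9051 → taut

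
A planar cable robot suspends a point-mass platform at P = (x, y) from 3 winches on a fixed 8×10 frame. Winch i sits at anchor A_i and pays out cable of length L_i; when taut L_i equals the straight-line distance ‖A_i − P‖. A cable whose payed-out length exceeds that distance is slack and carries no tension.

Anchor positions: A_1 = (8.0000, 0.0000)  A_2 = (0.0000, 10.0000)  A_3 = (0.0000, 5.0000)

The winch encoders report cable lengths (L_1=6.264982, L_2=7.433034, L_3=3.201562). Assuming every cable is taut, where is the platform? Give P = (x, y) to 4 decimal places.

circle eqns → linear via eq_j − eq_1; set q_j = A_j·A_j − L_j²
q_1 = 64.0000+0.0000−39.2500 = 24.7500
16.0000·x − 20.0000·y = q_1−q_2 = -20.0000
16.0000·x − 10.0000·y = q_1−q_3 = 10.0000
solve first two rows → x=2.5000, y=3.0000

(2.5000, 3.0000)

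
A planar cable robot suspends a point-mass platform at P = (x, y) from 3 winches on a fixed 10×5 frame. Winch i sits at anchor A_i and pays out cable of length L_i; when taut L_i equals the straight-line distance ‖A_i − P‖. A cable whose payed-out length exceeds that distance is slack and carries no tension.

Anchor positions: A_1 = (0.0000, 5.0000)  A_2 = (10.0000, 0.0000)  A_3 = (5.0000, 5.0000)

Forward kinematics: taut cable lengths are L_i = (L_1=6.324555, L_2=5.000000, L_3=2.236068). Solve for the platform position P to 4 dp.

each cable: (A_i−P)·(A_i−P) = L_i²; let q_i = ‖A_i‖²−L_i²
q_1 = 0.0000+25.0000−40.0000 = -15.0000
row 1: -20.0000x + 10.0000y = -90.0000  (q_2=75.0000)
row 2: -10.0000x + 0.0000y = -60.0000  (q_3=45.0000)
Cramer on rows 1–2 → x = 6.0000, y = 3.0000

(6.0000, 3.0000)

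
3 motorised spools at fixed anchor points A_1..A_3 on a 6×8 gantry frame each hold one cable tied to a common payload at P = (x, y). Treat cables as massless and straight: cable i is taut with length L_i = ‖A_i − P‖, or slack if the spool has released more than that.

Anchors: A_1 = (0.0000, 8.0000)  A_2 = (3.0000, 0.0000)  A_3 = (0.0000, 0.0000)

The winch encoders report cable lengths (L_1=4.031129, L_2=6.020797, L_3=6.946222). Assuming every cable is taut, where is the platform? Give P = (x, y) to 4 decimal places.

(3.5000, 6.0000)

expand ‖A_i−P‖²=L_i² and subtract eq 1 (c_i ≔ ‖A_i‖²−L_i²)
c_1 = 0.0000+64.0000−16.2500 = 47.7500
eq1−eq2 → [-6.0000  16.0000]·P = 75.0000
eq1−eq3 → [0.0000  16.0000]·P = 96.0000
2×2 solve → P = (3.5000, 6.0000)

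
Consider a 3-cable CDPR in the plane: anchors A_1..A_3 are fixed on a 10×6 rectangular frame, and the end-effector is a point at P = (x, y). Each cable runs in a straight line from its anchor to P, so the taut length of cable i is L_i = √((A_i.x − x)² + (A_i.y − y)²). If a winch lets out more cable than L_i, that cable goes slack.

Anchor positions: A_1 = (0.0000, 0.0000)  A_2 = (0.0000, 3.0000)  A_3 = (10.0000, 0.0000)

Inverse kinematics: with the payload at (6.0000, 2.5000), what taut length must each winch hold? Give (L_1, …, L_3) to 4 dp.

cable 1: Δx=-6.0000, Δy=-2.5000; L_1 = √(Δx²+Δy²) = 6.5000
cable 2: Δx=-6.0000, Δy=0.5000; L_2 = √(Δx²+Δy²) = 6.0208
cable 3: Δx=4.0000, Δy=-2.5000; L_3 = √(Δx²+Δy²) = 4.7170

(6.5000, 6.0208, 4.7170)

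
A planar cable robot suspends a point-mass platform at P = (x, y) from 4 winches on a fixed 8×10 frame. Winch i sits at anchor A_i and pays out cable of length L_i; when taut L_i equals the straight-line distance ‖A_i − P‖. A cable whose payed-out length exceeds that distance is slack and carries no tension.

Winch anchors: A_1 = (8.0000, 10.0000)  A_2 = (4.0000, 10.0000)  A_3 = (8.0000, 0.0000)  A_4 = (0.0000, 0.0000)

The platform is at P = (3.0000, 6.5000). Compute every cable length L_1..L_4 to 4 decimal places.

(6.1033, 3.6401, 8.2006, 7.1589)

L_1: Δ = A_1−P = (5.0000, 3.5000) → ‖Δ‖ = √37.2500 = 6.1033
L_2: Δ = A_2−P = (1.0000, 3.5000) → ‖Δ‖ = √13.2500 = 3.6401
L_3: Δ = A_3−P = (5.0000, -6.5000) → ‖Δ‖ = √67.2500 = 8.2006
L_4: Δ = A_4−P = (-3.0000, -6.5000) → ‖Δ‖ = √51.2500 = 7.1589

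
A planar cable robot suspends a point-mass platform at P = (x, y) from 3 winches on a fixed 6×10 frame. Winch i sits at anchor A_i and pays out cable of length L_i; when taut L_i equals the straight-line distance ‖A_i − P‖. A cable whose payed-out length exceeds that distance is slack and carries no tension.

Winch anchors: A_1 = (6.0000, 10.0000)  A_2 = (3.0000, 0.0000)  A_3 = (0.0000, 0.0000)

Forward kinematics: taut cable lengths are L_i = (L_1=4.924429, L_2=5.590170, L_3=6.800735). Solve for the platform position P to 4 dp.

circle eqns → linear via eq_j − eq_1; set q_j = A_j·A_j − L_j²
q_1 = 36.0000+100.0000−24.2500 = 111.7500
6.0000·x + 20.0000·y = q_1−q_2 = 134.0000
12.0000·x + 20.0000·y = q_1−q_3 = 158.0000
solve first two rows → x=4.0000, y=5.5000

(4.0000, 5.5000)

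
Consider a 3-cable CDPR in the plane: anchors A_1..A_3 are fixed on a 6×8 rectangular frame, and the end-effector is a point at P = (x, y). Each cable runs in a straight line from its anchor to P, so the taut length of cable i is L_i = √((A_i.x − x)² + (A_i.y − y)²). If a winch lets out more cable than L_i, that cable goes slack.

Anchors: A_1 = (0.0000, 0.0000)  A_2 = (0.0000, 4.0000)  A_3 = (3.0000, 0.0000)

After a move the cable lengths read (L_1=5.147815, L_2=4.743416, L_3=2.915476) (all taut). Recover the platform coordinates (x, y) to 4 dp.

(4.5000, 2.5000)

each cable: (A_i−P)·(A_i−P) = L_i²; let k_i = ‖A_i‖²−L_i²
k_1 = 0.0000+0.0000−26.5000 = -26.5000
row 1: 0.0000x − 8.0000y = -20.0000  (k_2=-6.5000)
row 2: -6.0000x + 0.0000y = -27.0000  (k_3=0.5000)
Cramer on rows 1–2 → x = 4.5000, y = 2.5000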